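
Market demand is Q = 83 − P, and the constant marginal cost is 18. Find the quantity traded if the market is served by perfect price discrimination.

Q = 65

Inverting demand: P = 83 − Q.
Under first-degree price discrimination the firm charges each unit its demand price and produces up to where P = MC, i.e. Q = 65. Consumer surplus is zero; producer surplus equals total surplus.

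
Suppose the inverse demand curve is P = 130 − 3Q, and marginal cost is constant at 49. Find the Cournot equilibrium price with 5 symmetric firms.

P = 62.5

Cournot with 5 identical firms: the symmetric best-response condition is 130 − 18q = 49. Each firm produces q = 4.5, total output Q = 22.5, price P = 62.5.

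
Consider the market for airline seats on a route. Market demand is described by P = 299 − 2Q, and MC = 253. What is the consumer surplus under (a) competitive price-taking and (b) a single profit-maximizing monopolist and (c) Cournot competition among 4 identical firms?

Competition: CS = 529; Monopoly: CS = 132.25; Cournot: CS = 338.56

Under competition P = MC = 253, so Q = (299 − 253)/2 = 23.
CS = ½·(299 − 253)·23 = 529.
A monopolist chooses Q where MR = MC. MR = 299 − 4Q; setting this equal to 253 gives Q = 11.5 and P = 276.
CS = ½·(299 − 276)·11.5 = 132.25.
In a 4-firm Cournot equilibrium, symmetry and the first-order condition give q = (299 − 253)/(10) = 4.6. So Q = 18.4 and P = 262.2.
CS = ½·(299 − 262.2)·18.4 = 338.56.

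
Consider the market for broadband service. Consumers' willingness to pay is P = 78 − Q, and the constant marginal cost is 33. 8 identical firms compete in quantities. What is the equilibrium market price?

In a 8-firm Cournot equilibrium, symmetry and the first-order condition give q = (78 − 33)/(9) = 5. So Q = 40 and P = 38.

P = 38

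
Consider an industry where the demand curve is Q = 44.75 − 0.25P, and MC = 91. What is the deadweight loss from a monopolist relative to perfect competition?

DWL = 242

Inverting demand: P = 179 − 4Q.
Perfect competition: P = MC = 91, so 179 − 4Q = 91 and Q = 22.
Monopoly sets MR = MC: 179 − 8Q = 91 ⇒ Q = 11, P = 179 − 4·11 = 135.
DWL is the triangle between Q = 11 and Q = 22: ½·(22 − 11)·(135 − 91) = 242.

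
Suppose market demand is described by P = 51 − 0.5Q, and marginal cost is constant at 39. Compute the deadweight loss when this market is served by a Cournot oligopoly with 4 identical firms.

Perfect competition: P = MC = 39, so 51 − 0.5Q = 39 and Q = 24.
Cournot with 4 identical firms: the symmetric best-response condition is 51 − 2.5q = 39. Each firm produces q = 4.8, total output Q = 19.2, price P = 41.4.
DWL is the triangle between Q = 19.2 and Q = 24: ½·(24 − 19.2)·(41.4 − 39) = 5.76.

DWL = 5.76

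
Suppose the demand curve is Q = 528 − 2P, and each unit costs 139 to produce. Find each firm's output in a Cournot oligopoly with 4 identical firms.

Inverting demand: P = 264 − 0.5Q.
Cournot with 4 identical firms: the symmetric best-response condition is 264 − 2.5q = 139. Each firm produces q = 50, total output Q = 200, price P = 164.

q_i = 50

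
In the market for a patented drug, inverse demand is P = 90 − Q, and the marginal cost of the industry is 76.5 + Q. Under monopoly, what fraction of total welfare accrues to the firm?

Monopoly sets MR = MC: 90 − 2Q = 76.5 + Q ⇒ Q = 4.5, P = 90 − 4.5 = 85.5.
CS = ½·(90 − 85.5)·4.5 = 10.125.
PS = P·Q − VC(Q) = 85.5·4.5 − (76.5·4.5 + ½·1·4.5²) = 30.375.
Share captured = PS/TS = 30.375/40.5 = 0.75.

PS/TS = 0.75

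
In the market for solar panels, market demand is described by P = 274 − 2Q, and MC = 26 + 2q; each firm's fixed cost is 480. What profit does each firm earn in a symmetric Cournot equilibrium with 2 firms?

In a 2-firm Cournot equilibrium, symmetry and the first-order condition give q = (274 − 26)/(8) = 31. So Q = 62 and P = 150.
Each firm's profit = 150·31 − (26·31 + ½·2·31²) − 480 = 2403.

π_i = 2403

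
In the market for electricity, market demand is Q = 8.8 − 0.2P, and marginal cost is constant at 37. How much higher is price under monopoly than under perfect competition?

Price rises by 3.5

Inverting demand: P = 44 − 5Q.
Under competition P = MC = 37, so Q = (44 − 37)/5 = 1.4.
Monopoly sets MR = MC: 44 − 10Q = 37 ⇒ Q = 0.7, P = 44 − 5·0.7 = 40.5.
Change in price: 40.5 − 37 = 3.5.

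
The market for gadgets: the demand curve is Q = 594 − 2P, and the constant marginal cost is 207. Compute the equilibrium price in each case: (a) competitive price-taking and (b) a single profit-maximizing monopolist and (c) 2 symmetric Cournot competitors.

Competition: P = 207; Monopoly: P = 252; Cournot: P = 237

Inverting demand: P = 297 − 0.5Q.
Perfect competition: P = MC = 207, so 297 − 0.5Q = 207 and Q = 180.
The monopolist equates marginal revenue to marginal cost: 297 − Q = 207, so Q = 90. From demand, P = 252.
With 2 symmetric Cournot firms, each firm's FOC gives 297 − 1.5q = 207, so q = 60, Q = 2·60 = 120, and P = 237.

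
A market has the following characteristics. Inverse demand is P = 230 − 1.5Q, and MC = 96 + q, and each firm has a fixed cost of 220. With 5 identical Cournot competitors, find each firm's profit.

In a 5-firm Cournot equilibrium, symmetry and the first-order condition give q = (230 − 96)/(10) = 13.4. So Q = 67 and P = 129.5.
Each firm's profit = 129.5·13.4 − (96·13.4 + ½·1·13.4²) − 220 = 139.12.

π_i = 139.12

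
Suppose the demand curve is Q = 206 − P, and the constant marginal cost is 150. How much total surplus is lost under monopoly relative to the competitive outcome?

Inverting demand: P = 206 − Q.
Perfect competition: P = MC = 150, so 206 − Q = 150 and Q = 56.
Monopoly sets MR = MC: 206 − 2Q = 150 ⇒ Q = 28, P = 206 − 28 = 178.
DWL is the triangle between Q = 28 and Q = 56: ½·(56 − 28)·(178 − 150) = 392.

DWL = 392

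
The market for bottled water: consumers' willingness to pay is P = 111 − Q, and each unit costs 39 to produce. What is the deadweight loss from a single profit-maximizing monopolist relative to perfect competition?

DWL = 648

Under competition P = MC = 39, so Q = (111 − 39)/1 = 72.
Monopoly sets MR = MC: 111 − 2Q = 39 ⇒ Q = 36, P = 111 − 36 = 75.
DWL is the triangle between Q = 36 and Q = 72: ½·(72 − 36)·(75 − 39) = 648.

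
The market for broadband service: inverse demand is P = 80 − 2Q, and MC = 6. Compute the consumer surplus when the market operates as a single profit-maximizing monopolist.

CS = 342.25

Monopoly sets MR = MC: 80 − 4Q = 6 ⇒ Q = 18.5, P = 80 − 2·18.5 = 43.
CS = ½·(80 − 43)·18.5 = 342.25.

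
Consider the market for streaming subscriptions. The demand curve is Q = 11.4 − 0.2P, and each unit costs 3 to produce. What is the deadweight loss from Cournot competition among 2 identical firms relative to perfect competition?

Inverting demand: P = 57 − 5Q.
Competitive firms price at marginal cost: P = 3, giving Q = 10.8.
Cournot with 2 identical firms: the symmetric best-response condition is 57 − 15q = 3. Each firm produces q = 3.6, total output Q = 7.2, price P = 21.
DWL is the triangle between Q = 7.2 and Q = 10.8: ½·(10.8 − 7.2)·(21 − 3) = 32.4.

DWL = 32.4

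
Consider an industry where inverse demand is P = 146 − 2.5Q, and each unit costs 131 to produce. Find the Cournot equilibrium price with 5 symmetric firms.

In a 5-firm Cournot equilibrium, symmetry and the first-order condition give q = (146 − 131)/(15) = 1. So Q = 5 and P = 133.5.

P = 133.5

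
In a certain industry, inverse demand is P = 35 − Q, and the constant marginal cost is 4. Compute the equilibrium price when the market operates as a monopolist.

The monopolist equates marginal revenue to marginal cost: 35 − 2Q = 4, so Q = 15.5. From demand, P = 19.5.

P = 19.5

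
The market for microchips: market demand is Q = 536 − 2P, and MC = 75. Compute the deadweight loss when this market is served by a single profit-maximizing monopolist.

Inverting demand: P = 268 − 0.5Q.
Under competition P = MC = 75, so Q = (268 − 75)/0.5 = 386.
A monopolist chooses Q where MR = MC. MR = 268 − Q; setting this equal to 75 gives Q = 193 and P = 171.5.
DWL is the triangle between Q = 193 and Q = 386: ½·(386 − 193)·(171.5 − 75) = 9312.25.

DWL = 9312.25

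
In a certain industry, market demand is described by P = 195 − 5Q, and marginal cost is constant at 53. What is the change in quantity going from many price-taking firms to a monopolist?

Competitive firms price at marginal cost: P = 53, giving Q = 28.4.
The monopolist equates marginal revenue to marginal cost: 195 − 10Q = 53, so Q = 14.2. From demand, P = 124.
Change in quantity: 14.2 − 28.4 = −14.2.

Quantity falls by 14.2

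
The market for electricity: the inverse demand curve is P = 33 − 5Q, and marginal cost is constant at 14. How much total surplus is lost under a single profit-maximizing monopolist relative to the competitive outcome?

DWL = 9.025

Under competition P = MC = 14, so Q = (33 − 14)/5 = 3.8.
Monopoly sets MR = MC: 33 − 10Q = 14 ⇒ Q = 1.9, P = 33 − 5·1.9 = 23.5.
DWL is the triangle between Q = 1.9 and Q = 3.8: ½·(3.8 − 1.9)·(23.5 − 14) = 9.025.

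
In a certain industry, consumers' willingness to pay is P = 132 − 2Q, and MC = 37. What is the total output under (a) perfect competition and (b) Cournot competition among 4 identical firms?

Competition: Q = 47.5; Cournot: Q = 38

Perfect competition: P = MC = 37, so 132 − 2Q = 37 and Q = 47.5.
Cournot with 4 identical firms: the symmetric best-response condition is 132 − 10q = 37. Each firm produces q = 9.5, total output Q = 38, price P = 56.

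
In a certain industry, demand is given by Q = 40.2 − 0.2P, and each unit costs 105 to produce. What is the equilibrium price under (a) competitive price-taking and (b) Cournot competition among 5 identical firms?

Inverting demand: P = 201 − 5Q.
Under competition P = MC = 105, so Q = (201 − 105)/5 = 19.2.
With 5 symmetric Cournot firms, each firm's FOC gives 201 − 30q = 105, so q = 3.2, Q = 5·3.2 = 16, and P = 121.

Competition: P = 105; Cournot: P = 121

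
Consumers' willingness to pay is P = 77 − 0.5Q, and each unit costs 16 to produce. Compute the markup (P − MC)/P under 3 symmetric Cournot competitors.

Lerner index = 0.488

With 3 symmetric Cournot firms, each firm's FOC gives 77 − 2q = 16, so q = 30.5, Q = 3·30.5 = 91.5, and P = 31.25.
Lerner index = (P − MC)/P = (31.25 − 16)/31.25 = 0.488.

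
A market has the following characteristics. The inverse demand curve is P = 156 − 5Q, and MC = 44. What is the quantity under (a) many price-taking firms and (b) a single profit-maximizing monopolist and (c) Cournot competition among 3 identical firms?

Competition: Q = 22.4; Monopoly: Q = 11.2; Cournot: Q = 16.8

Perfect competition: P = MC = 44, so 156 − 5Q = 44 and Q = 22.4.
The monopolist equates marginal revenue to marginal cost: 156 − 10Q = 44, so Q = 11.2. From demand, P = 100.
Cournot with 3 identical firms: the symmetric best-response condition is 156 − 20q = 44. Each firm produces q = 5.6, total output Q = 16.8, price P = 72.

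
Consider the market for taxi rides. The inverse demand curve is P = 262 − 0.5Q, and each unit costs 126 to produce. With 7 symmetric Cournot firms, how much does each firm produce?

q_i = 34

With 7 symmetric Cournot firms, each firm's FOC gives 262 − 4q = 126, so q = 34, Q = 7·34 = 238, and P = 143.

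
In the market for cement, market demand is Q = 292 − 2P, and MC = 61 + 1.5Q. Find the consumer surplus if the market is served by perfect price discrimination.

CS = 0

Inverting demand: P = 146 − 0.5Q.
Under first-degree price discrimination the firm charges each unit its demand price and produces up to where P = MC, i.e. Q = 42.5. Consumer surplus is zero; producer surplus equals total surplus.
CS = 0.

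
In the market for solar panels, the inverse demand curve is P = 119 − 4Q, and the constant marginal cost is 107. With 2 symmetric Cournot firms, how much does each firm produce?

With 2 symmetric Cournot firms, each firm's FOC gives 119 − 12q = 107, so q = 1, Q = 2·1 = 2, and P = 111.

q_i = 1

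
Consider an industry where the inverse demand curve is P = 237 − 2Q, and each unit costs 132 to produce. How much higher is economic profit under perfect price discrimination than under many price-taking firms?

Economic profit rises by 2756.25

Under competition P = MC = 132, so Q = (237 − 132)/2 = 52.5.
Profit = (132 − 132)·52.5 = 0.
Under first-degree price discrimination the firm charges each unit its demand price and produces up to where P = MC, i.e. Q = 52.5. Consumer surplus is zero; producer surplus equals total surplus.
PS equals the full surplus area, 2756.25. Profit = 2756.25 = 2756.25.
Change in economic profit: 2756.25 − 0 = 2756.25.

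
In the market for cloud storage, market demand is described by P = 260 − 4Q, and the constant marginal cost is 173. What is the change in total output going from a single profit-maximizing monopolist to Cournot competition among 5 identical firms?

Total output rises by 7.25

A monopolist chooses Q where MR = MC. MR = 260 − 8Q; setting this equal to 173 gives Q = 10.875 and P = 216.5.
In a 5-firm Cournot equilibrium, symmetry and the first-order condition give q = (260 − 173)/(24) = 3.625. So Q = 18.125 and P = 187.5.
Change in total output: 18.125 − 10.875 = 7.25.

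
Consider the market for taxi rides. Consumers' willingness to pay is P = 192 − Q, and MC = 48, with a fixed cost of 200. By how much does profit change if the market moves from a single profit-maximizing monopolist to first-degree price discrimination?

Profit rises by 5184

A monopolist chooses Q where MR = MC. MR = 192 − 2Q; setting this equal to 48 gives Q = 72 and P = 120.
Profit = (120 − 48)·72 − 200 = 4984.
With perfect price discrimination, output is the efficient level Q = 144 (where demand meets MC), but every buyer pays their willingness to pay: CS = 0 and PS = total surplus.
PS equals the full surplus area, 10368. Profit = 10368 − 200 = 10168.
Change in profit: 10168 − 4984 = 5184.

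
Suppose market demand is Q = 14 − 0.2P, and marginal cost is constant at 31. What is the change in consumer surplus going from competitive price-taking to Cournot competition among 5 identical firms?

CS falls by 46.475

Inverting demand: P = 70 − 5Q.
Competitive firms price at marginal cost: P = 31, giving Q = 7.8.
CS = ½·(70 − 31)·7.8 = 152.1.
With 5 symmetric Cournot firms, each firm's FOC gives 70 − 30q = 31, so q = 1.3, Q = 5·1.3 = 6.5, and P = 37.5.
CS = ½·(70 − 37.5)·6.5 = 105.625.
Change in consumer surplus: 105.625 − 152.1 = −46.475.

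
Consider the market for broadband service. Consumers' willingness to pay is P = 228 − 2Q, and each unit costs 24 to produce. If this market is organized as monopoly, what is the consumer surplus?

CS = 2601

The monopolist equates marginal revenue to marginal cost: 228 − 4Q = 24, so Q = 51. From demand, P = 126.
CS = ½·(228 − 126)·51 = 2601.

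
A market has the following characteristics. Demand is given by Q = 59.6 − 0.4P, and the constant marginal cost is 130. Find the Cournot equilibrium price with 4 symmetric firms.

Inverting demand: P = 149 − 2.5Q.
With 4 symmetric Cournot firms, each firm's FOC gives 149 − 12.5q = 130, so q = 1.52, Q = 4·1.52 = 6.08, and P = 133.8.

P = 133.8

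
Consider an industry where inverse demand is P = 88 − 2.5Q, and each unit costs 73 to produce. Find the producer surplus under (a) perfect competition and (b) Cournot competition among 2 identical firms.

Perfect competition: P = MC = 73, so 88 − 2.5Q = 73 and Q = 6.
PS = (73 − 73)·6 = 0.
In a 2-firm Cournot equilibrium, symmetry and the first-order condition give q = (88 − 73)/(7.5) = 2. So Q = 4 and P = 78.
PS = (78 − 73)·4 = 20.

Competition: PS = 0; Cournot: PS = 20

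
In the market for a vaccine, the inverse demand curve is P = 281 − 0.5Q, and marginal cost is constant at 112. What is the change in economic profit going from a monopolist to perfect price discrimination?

Economic profit rises by 14280.5

The monopolist equates marginal revenue to marginal cost: 281 − Q = 112, so Q = 169. From demand, P = 196.5.
Profit = (196.5 − 112)·169 = 14280.5.
A perfectly discriminating monopolist sells every unit with P(Q) ≥ MC(Q), so output equals the competitive quantity Q = 338. Each buyer pays their reservation price, so CS = 0 and the firm captures all surplus.
PS equals the full surplus area, 28561. Profit = 28561 = 28561.
Change in economic profit: 28561 − 14280.5 = 14280.5.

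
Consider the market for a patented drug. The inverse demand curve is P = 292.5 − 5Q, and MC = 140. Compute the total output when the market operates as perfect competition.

Competitive firms price at marginal cost: P = 140, giving Q = 30.5.

Q = 30.5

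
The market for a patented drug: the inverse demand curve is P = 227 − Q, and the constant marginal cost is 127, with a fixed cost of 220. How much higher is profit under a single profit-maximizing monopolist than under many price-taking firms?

Under competition P = MC = 127, so Q = (227 − 127)/1 = 100.
Profit = (127 − 127)·100 − 220 = −220.
The monopolist equates marginal revenue to marginal cost: 227 − 2Q = 127, so Q = 50. From demand, P = 177.
Profit = (177 − 127)·50 − 220 = 2280.
Change in profit: 2280 − −220 = 2500.

π rises by 2500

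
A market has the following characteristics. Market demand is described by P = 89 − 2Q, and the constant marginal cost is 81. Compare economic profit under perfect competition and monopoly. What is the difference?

Economic profit rises by 8

Competitive firms price at marginal cost: P = 81, giving Q = 4.
Profit = (81 − 81)·4 = 0.
A monopolist chooses Q where MR = MC. MR = 89 − 4Q; setting this equal to 81 gives Q = 2 and P = 85.
Profit = (85 − 81)·2 = 8.
Change in economic profit: 8 − 0 = 8.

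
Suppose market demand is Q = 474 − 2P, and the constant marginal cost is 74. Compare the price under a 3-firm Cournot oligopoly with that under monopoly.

Inverting demand: P = 237 − 0.5Q.
Cournot with 3 identical firms: the symmetric best-response condition is 237 − 2q = 74. Each firm produces q = 81.5, total output Q = 244.5, price P = 114.75.
The monopolist equates marginal revenue to marginal cost: 237 − Q = 74, so Q = 163. From demand, P = 155.5.

Cournot: P = 114.75; Monopoly: P = 155.5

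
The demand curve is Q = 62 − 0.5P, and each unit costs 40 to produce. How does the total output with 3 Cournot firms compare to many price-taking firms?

Cournot: Q = 31.5; Competition: Q = 42

Inverting demand: P = 124 − 2Q.
In a 3-firm Cournot equilibrium, symmetry and the first-order condition give q = (124 − 40)/(8) = 10.5. So Q = 31.5 and P = 61.
Competitive firms price at marginal cost: P = 40, giving Q = 42.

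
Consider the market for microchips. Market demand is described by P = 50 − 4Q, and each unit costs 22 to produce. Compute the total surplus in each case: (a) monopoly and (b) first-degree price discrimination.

A monopolist chooses Q where MR = MC. MR = 50 − 8Q; setting this equal to 22 gives Q = 3.5 and P = 36.
CS = ½·(50 − 36)·3.5 = 24.5; PS = (36 − 22)·3.5 = 49; TS = 73.5.
With perfect price discrimination, output is the efficient level Q = 7 (where demand meets MC), but every buyer pays their willingness to pay: CS = 0 and PS = total surplus.
TS = 98 (equal to competitive TS).

Monopoly: TS = 73.5; Perfect PD: TS = 98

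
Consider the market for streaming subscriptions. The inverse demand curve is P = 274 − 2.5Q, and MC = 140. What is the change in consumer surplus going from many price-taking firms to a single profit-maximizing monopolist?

Consumer surplus falls by 2693.4

Perfect competition: P = MC = 140, so 274 − 2.5Q = 140 and Q = 53.6.
CS = ½·(274 − 140)·53.6 = 3591.2.
The monopolist equates marginal revenue to marginal cost: 274 − 5Q = 140, so Q = 26.8. From demand, P = 207.
CS = ½·(274 − 207)·26.8 = 897.8.
Change in consumer surplus: 897.8 − 3591.2 = −2693.4.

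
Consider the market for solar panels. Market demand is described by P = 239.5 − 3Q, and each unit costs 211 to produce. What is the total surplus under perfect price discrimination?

With perfect price discrimination, output is the efficient level Q = 9.5 (where demand meets MC), but every buyer pays their willingness to pay: CS = 0 and PS = total surplus.
TS = 135.375 (equal to competitive TS).

TS = 135.375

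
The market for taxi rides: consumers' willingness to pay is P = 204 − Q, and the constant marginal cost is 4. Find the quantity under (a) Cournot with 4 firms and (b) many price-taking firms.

In a 4-firm Cournot equilibrium, symmetry and the first-order condition give q = (204 − 4)/(5) = 40. So Q = 160 and P = 44.
Under competition P = MC = 4, so Q = (204 − 4)/1 = 200.

Cournot: Q = 160; Competition: Q = 200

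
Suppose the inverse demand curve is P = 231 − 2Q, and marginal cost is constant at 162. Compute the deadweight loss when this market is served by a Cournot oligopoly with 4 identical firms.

Under competition P = MC = 162, so Q = (231 − 162)/2 = 34.5.
Cournot with 4 identical firms: the symmetric best-response condition is 231 − 10q = 162. Each firm produces q = 6.9, total output Q = 27.6, price P = 175.8.
DWL is the triangle between Q = 27.6 and Q = 34.5: ½·(34.5 − 27.6)·(175.8 − 162) = 47.61.

DWL = 47.61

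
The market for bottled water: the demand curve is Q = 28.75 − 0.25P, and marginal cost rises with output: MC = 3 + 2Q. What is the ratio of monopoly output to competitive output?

Inverting demand: P = 115 − 4Q.
The monopolist equates marginal revenue to marginal cost: 115 − 8Q = 3 + 2Q, so Q = 11.2. From demand, P = 70.2.
Competitive equilibrium sets price equal to marginal cost: 115 − 4Q = 3 + 2Q, so Q = 56/3 and P = 121/3.
Ratio Q_m/Q_c = 11.2/(56/3) = 0.6.

Q_m/Q_c = 0.6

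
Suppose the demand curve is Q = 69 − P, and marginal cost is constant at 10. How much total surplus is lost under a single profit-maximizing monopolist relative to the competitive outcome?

Inverting demand: P = 69 − Q.
Under competition P = MC = 10, so Q = (69 − 10)/1 = 59.
A monopolist chooses Q where MR = MC. MR = 69 − 2Q; setting this equal to 10 gives Q = 29.5 and P = 39.5.
DWL is the triangle between Q = 29.5 and Q = 59: ½·(59 − 29.5)·(39.5 − 10) = 435.125.

DWL = 435.125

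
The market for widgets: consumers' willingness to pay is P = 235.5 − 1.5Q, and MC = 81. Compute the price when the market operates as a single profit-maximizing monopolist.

P = 158.25

A monopolist chooses Q where MR = MC. MR = 235.5 − 3Q; setting this equal to 81 gives Q = 51.5 and P = 158.25.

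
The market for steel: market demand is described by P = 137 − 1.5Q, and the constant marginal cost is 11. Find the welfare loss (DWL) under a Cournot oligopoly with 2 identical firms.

Competitive firms price at marginal cost: P = 11, giving Q = 84.
With 2 symmetric Cournot firms, each firm's FOC gives 137 − 4.5q = 11, so q = 28, Q = 2·28 = 56, and P = 53.
DWL is the triangle between Q = 56 and Q = 84: ½·(84 − 56)·(53 − 11) = 588.

DWL = 588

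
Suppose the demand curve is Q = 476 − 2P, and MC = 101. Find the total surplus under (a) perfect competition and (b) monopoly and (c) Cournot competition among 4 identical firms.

Inverting demand: P = 238 − 0.5Q.
Perfect competition: P = MC = 101, so 238 − 0.5Q = 101 and Q = 274.
CS = ½·(238 − 101)·274 = 18769; PS = (101 − 101)·274 = 0; TS = 18769.
The monopolist equates marginal revenue to marginal cost: 238 − Q = 101, so Q = 137. From demand, P = 169.5.
CS = ½·(238 − 169.5)·137 = 4692.25; PS = (169.5 − 101)·137 = 9384.5; TS = 14076.75.
With 4 symmetric Cournot firms, each firm's FOC gives 238 − 2.5q = 101, so q = 54.8, Q = 4·54.8 = 219.2, and P = 128.4.
CS = ½·(238 − 128.4)·219.2 = 12012.16; PS = (128.4 − 101)·219.2 = 6006.08; TS = 18018.24.

Competition: TS = 18769; Monopoly: TS = 14076.75; Cournot: TS = 18018.24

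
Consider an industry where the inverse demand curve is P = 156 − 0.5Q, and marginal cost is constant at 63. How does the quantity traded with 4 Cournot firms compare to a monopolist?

With 4 symmetric Cournot firms, each firm's FOC gives 156 − 2.5q = 63, so q = 37.2, Q = 4·37.2 = 148.8, and P = 81.6.
A monopolist chooses Q where MR = MC. MR = 156 − Q; setting this equal to 63 gives Q = 93 and P = 109.5.

Cournot: Q = 148.8; Monopoly: Q = 93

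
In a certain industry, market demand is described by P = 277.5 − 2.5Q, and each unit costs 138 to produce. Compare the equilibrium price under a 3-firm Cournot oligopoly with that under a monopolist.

Cournot with 3 identical firms: the symmetric best-response condition is 277.5 − 10q = 138. Each firm produces q = 13.95, total output Q = 41.85, price P = 172.875.
A monopolist chooses Q where MR = MC. MR = 277.5 − 5Q; setting this equal to 138 gives Q = 27.9 and P = 207.75.

Cournot: P = 172.875; Monopoly: P = 207.75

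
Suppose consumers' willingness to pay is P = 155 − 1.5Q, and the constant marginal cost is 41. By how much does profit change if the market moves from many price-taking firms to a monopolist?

Profit rises by 2166

Competitive firms price at marginal cost: P = 41, giving Q = 76.
Profit = (41 − 41)·76 = 0.
Monopoly sets MR = MC: 155 − 3Q = 41 ⇒ Q = 38, P = 155 − 1.5·38 = 98.
Profit = (98 − 41)·38 = 2166.
Change in profit: 2166 − 0 = 2166.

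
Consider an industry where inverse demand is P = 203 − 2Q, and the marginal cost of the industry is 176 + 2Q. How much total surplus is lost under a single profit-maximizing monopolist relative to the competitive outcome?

Under competition P = MC: 203 − 2Q = 176 + 2Q ⇒ Q = 6.75, P = 189.5.
A monopolist chooses Q where MR = MC. MR = 203 − 4Q; setting this equal to 176 + 2Q gives Q = 4.5 and P = 194.
CS = ½·(203 − 189.5)·6.75 = 729/16; PS = (189.5·6.75 − 176·6.75 − ½·2·6.75²) = 729/16; TS = 91.125.
CS = ½·(203 − 194)·4.5 = 20.25; PS = (194·4.5 − 176·4.5 − ½·2·4.5²) = 60.75; TS = 81.
DWL = 91.125 − 81 = 10.125.

DWL = 10.125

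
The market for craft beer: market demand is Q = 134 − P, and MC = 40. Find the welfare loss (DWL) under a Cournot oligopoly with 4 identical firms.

Inverting demand: P = 134 − Q.
Perfect competition: P = MC = 40, so 134 − Q = 40 and Q = 94.
Cournot with 4 identical firms: the symmetric best-response condition is 134 − 5q = 40. Each firm produces q = 18.8, total output Q = 75.2, price P = 58.8.
DWL is the triangle between Q = 75.2 and Q = 94: ½·(94 − 75.2)·(58.8 − 40) = 176.72.

DWL = 176.72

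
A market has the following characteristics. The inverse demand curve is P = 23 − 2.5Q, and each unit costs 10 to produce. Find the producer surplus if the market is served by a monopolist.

PS = 16.9

Monopoly sets MR = MC: 23 − 5Q = 10 ⇒ Q = 2.6, P = 23 − 2.5·2.6 = 16.5.
PS = (16.5 − 10)·2.6 = 16.9.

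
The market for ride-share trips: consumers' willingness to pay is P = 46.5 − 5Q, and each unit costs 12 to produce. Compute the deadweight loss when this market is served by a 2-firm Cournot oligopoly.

DWL = 13.225

Competitive firms price at marginal cost: P = 12, giving Q = 6.9.
In a 2-firm Cournot equilibrium, symmetry and the first-order condition give q = (46.5 − 12)/(15) = 2.3. So Q = 4.6 and P = 23.5.
DWL is the triangle between Q = 4.6 and Q = 6.9: ½·(6.9 − 4.6)·(23.5 − 12) = 13.225.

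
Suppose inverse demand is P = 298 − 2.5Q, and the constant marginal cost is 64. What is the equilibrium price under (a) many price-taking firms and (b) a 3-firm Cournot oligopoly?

Competition: P = 64; Cournot: P = 122.5

Competitive firms price at marginal cost: P = 64, giving Q = 93.6.
In a 3-firm Cournot equilibrium, symmetry and the first-order condition give q = (298 − 64)/(10) = 23.4. So Q = 70.2 and P = 122.5.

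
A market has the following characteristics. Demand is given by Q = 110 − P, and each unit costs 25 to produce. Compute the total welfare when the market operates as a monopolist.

TS = 2709.375

Inverting demand: P = 110 − Q.
A monopolist chooses Q where MR = MC. MR = 110 − 2Q; setting this equal to 25 gives Q = 42.5 and P = 67.5.
CS = ½·(110 − 67.5)·42.5 = 903.125; PS = (67.5 − 25)·42.5 = 1806.25; TS = 2709.375.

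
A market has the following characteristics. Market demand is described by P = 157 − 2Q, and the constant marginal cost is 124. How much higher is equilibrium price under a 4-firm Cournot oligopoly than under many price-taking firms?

Perfect competition: P = MC = 124, so 157 − 2Q = 124 and Q = 16.5.
Cournot with 4 identical firms: the symmetric best-response condition is 157 − 10q = 124. Each firm produces q = 3.3, total output Q = 13.2, price P = 130.6.
Change in equilibrium price: 130.6 − 124 = 6.6.

P rises by 6.6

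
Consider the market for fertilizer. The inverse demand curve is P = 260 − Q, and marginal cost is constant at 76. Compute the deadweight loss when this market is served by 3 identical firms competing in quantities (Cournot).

Competitive firms price at marginal cost: P = 76, giving Q = 184.
With 3 symmetric Cournot firms, each firm's FOC gives 260 − 4q = 76, so q = 46, Q = 3·46 = 138, and P = 122.
DWL is the triangle between Q = 138 and Q = 184: ½·(184 − 138)·(122 − 76) = 1058.

DWL = 1058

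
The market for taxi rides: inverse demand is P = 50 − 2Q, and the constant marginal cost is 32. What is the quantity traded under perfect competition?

Q = 9

Competitive firms price at marginal cost: P = 32, giving Q = 9.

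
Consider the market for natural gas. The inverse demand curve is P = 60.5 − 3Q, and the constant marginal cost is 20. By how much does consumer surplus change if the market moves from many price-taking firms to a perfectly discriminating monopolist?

CS falls by 273.375

Under competition P = MC = 20, so Q = (60.5 − 20)/3 = 13.5.
CS = ½·(60.5 − 20)·13.5 = 273.375.
A perfectly discriminating monopolist sells every unit with P(Q) ≥ MC(Q), so output equals the competitive quantity Q = 13.5. Each buyer pays their reservation price, so CS = 0 and the firm captures all surplus.
CS = 0.
Change in consumer surplus: 0 − 273.375 = −273.375.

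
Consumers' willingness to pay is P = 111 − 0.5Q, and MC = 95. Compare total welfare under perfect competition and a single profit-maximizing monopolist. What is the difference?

TS falls by 64

Competitive firms price at marginal cost: P = 95, giving Q = 32.
CS = ½·(111 − 95)·32 = 256; PS = (95 − 95)·32 = 0; TS = 256.
Monopoly sets MR = MC: 111 − Q = 95 ⇒ Q = 16, P = 111 − 0.5·16 = 103.
CS = ½·(111 − 103)·16 = 64; PS = (103 − 95)·16 = 128; TS = 192.
Change in total welfare: 192 − 256 = −64.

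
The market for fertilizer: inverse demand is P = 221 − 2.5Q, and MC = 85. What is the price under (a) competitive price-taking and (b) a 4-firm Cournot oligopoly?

Competition: P = 85; Cournot: P = 112.2

Under competition P = MC = 85, so Q = (221 − 85)/2.5 = 54.4.
Cournot with 4 identical firms: the symmetric best-response condition is 221 − 12.5q = 85. Each firm produces q = 10.88, total output Q = 43.52, price P = 112.2.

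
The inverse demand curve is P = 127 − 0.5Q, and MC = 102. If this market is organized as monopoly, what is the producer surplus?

PS = 312.5

The monopolist equates marginal revenue to marginal cost: 127 − Q = 102, so Q = 25. From demand, P = 114.5.
PS = (114.5 − 102)·25 = 312.5.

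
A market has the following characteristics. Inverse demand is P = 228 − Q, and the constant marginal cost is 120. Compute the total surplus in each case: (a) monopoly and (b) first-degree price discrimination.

Monopoly sets MR = MC: 228 − 2Q = 120 ⇒ Q = 54, P = 228 − 54 = 174.
CS = ½·(228 − 174)·54 = 1458; PS = (174 − 120)·54 = 2916; TS = 4374.
A perfectly discriminating monopolist sells every unit with P(Q) ≥ MC(Q), so output equals the competitive quantity Q = 108. Each buyer pays their reservation price, so CS = 0 and the firm captures all surplus.
TS = 5832 (equal to competitive TS).

Monopoly: TS = 4374; Perfect PD: TS = 5832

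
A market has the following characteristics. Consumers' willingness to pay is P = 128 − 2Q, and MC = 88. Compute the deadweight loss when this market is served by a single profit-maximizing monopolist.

Under competition P = MC = 88, so Q = (128 − 88)/2 = 20.
Monopoly sets MR = MC: 128 − 4Q = 88 ⇒ Q = 10, P = 128 − 2·10 = 108.
DWL is the triangle between Q = 10 and Q = 20: ½·(20 − 10)·(108 − 88) = 100.

DWL = 100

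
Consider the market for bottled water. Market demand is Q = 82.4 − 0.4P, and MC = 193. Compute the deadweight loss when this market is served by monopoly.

DWL = 8.45

Inverting demand: P = 206 − 2.5Q.
Perfect competition: P = MC = 193, so 206 − 2.5Q = 193 and Q = 5.2.
A monopolist chooses Q where MR = MC. MR = 206 − 5Q; setting this equal to 193 gives Q = 2.6 and P = 199.5.
DWL is the triangle between Q = 2.6 and Q = 5.2: ½·(5.2 − 2.6)·(199.5 − 193) = 8.45.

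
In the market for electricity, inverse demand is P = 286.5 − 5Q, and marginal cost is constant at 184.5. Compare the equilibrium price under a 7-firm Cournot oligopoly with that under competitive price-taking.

With 7 symmetric Cournot firms, each firm's FOC gives 286.5 − 40q = 184.5, so q = 2.55, Q = 7·2.55 = 17.85, and P = 197.25.
Competitive firms price at marginal cost: P = 184.5, giving Q = 20.4.

Cournot: P = 197.25; Competition: P = 184.5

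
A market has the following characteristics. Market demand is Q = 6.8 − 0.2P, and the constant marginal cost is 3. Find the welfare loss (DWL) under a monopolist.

Inverting demand: P = 34 − 5Q.
Perfect competition: P = MC = 3, so 34 − 5Q = 3 and Q = 6.2.
Monopoly sets MR = MC: 34 − 10Q = 3 ⇒ Q = 3.1, P = 34 − 5·3.1 = 18.5.
DWL is the triangle between Q = 3.1 and Q = 6.2: ½·(6.2 − 3.1)·(18.5 − 3) = 24.025.

DWL = 24.025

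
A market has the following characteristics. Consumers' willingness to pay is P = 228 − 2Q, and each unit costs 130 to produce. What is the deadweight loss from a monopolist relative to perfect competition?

Under competition P = MC = 130, so Q = (228 − 130)/2 = 49.
A monopolist chooses Q where MR = MC. MR = 228 − 4Q; setting this equal to 130 gives Q = 24.5 and P = 179.
DWL is the triangle between Q = 24.5 and Q = 49: ½·(49 − 24.5)·(179 − 130) = 600.25.

DWL = 600.25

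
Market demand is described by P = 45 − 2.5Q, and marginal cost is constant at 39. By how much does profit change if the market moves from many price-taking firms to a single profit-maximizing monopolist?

Competitive firms price at marginal cost: P = 39, giving Q = 2.4.
Profit = (39 − 39)·2.4 = 0.
A monopolist chooses Q where MR = MC. MR = 45 − 5Q; setting this equal to 39 gives Q = 1.2 and P = 42.
Profit = (42 − 39)·1.2 = 3.6.
Change in profit: 3.6 − 0 = 3.6.

Profit rises by 3.6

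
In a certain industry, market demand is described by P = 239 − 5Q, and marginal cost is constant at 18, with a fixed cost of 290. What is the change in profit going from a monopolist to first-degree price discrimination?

Profit rises by 2442.05

The monopolist equates marginal revenue to marginal cost: 239 − 10Q = 18, so Q = 22.1. From demand, P = 128.5.
Profit = (128.5 − 18)·22.1 − 290 = 2152.05.
A perfectly discriminating monopolist sells every unit with P(Q) ≥ MC(Q), so output equals the competitive quantity Q = 44.2. Each buyer pays their reservation price, so CS = 0 and the firm captures all surplus.
PS equals the full surplus area, 4884.1. Profit = 4884.1 − 290 = 4594.1.
Change in profit: 4594.1 − 2152.05 = 2442.05.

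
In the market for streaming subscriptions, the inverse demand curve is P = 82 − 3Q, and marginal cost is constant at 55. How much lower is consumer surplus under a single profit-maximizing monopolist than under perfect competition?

Under competition P = MC = 55, so Q = (82 − 55)/3 = 9.
CS = ½·(82 − 55)·9 = 121.5.
A monopolist chooses Q where MR = MC. MR = 82 − 6Q; setting this equal to 55 gives Q = 4.5 and P = 68.5.
CS = ½·(82 − 68.5)·4.5 = 30.375.
Change in consumer surplus: 30.375 − 121.5 = −91.125.

CS falls by 91.125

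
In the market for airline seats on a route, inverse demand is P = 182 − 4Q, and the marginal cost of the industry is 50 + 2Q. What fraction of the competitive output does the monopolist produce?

Q_m/Q_c = 0.6

The monopolist equates marginal revenue to marginal cost: 182 − 8Q = 50 + 2Q, so Q = 13.2. From demand, P = 129.2.
Competitive equilibrium sets price equal to marginal cost: 182 − 4Q = 50 + 2Q, so Q = 22 and P = 94.
Ratio Q_m/Q_c = 13.2/22 = 0.6.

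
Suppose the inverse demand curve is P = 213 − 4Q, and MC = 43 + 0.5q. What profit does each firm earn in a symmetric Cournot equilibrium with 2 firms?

π_i = 786.08

In a 2-firm Cournot equilibrium, symmetry and the first-order condition give q = (213 − 43)/(12.5) = 13.6. So Q = 27.2 and P = 104.2.
Each firm's profit = 104.2·13.6 − (43·13.6 + ½·0.5·13.6²) = 786.08.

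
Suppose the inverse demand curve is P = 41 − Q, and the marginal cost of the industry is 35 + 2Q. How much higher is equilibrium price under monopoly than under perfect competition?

Equilibrium price rises by 0.5

Competitive equilibrium sets price equal to marginal cost: 41 − Q = 35 + 2Q, so Q = 2 and P = 39.
Monopoly sets MR = MC: 41 − 2Q = 35 + 2Q ⇒ Q = 1.5, P = 41 − 1.5 = 39.5.
Change in equilibrium price: 39.5 − 39 = 0.5.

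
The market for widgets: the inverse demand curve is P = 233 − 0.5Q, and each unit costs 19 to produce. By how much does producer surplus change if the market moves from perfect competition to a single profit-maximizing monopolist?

Under competition P = MC = 19, so Q = (233 − 19)/0.5 = 428.
PS = (19 − 19)·428 = 0.
Monopoly sets MR = MC: 233 − Q = 19 ⇒ Q = 214, P = 233 − 0.5·214 = 126.
PS = (126 − 19)·214 = 22898.
Change in producer surplus: 22898 − 0 = 22898.

PS rises by 22898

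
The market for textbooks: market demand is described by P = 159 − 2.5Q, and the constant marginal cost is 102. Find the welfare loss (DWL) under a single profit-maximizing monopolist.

Under competition P = MC = 102, so Q = (159 − 102)/2.5 = 22.8.
A monopolist chooses Q where MR = MC. MR = 159 − 5Q; setting this equal to 102 gives Q = 11.4 and P = 130.5.
DWL is the triangle between Q = 11.4 and Q = 22.8: ½·(22.8 − 11.4)·(130.5 − 102) = 162.45.

DWL = 162.45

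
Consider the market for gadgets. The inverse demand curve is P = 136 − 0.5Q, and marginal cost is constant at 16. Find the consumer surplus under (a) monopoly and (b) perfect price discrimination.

Monopoly: CS = 3600; Perfect PD: CS = 0

The monopolist equates marginal revenue to marginal cost: 136 − Q = 16, so Q = 120. From demand, P = 76.
CS = ½·(136 − 76)·120 = 3600.
With perfect price discrimination, output is the efficient level Q = 240 (where demand meets MC), but every buyer pays their willingness to pay: CS = 0 and PS = total surplus.
CS = 0.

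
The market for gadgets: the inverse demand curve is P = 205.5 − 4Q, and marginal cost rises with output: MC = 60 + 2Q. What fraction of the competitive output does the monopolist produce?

Monopoly sets MR = MC: 205.5 − 8Q = 60 + 2Q ⇒ Q = 14.55, P = 205.5 − 4·14.55 = 147.3.
Under competition P = MC: 205.5 − 4Q = 60 + 2Q ⇒ Q = 24.25, P = 108.5.
Ratio Q_m/Q_c = 14.55/24.25 = 0.6.

Q_m/Q_c = 0.6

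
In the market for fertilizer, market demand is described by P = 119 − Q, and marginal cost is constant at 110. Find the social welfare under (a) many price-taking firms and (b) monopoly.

Competition: TS = 40.5; Monopoly: TS = 30.375

Perfect competition: P = MC = 110, so 119 − Q = 110 and Q = 9.
CS = ½·(119 − 110)·9 = 40.5; PS = (110 − 110)·9 = 0; TS = 40.5.
The monopolist equates marginal revenue to marginal cost: 119 − 2Q = 110, so Q = 4.5. From demand, P = 114.5.
CS = ½·(119 − 114.5)·4.5 = 10.125; PS = (114.5 − 110)·4.5 = 20.25; TS = 30.375.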